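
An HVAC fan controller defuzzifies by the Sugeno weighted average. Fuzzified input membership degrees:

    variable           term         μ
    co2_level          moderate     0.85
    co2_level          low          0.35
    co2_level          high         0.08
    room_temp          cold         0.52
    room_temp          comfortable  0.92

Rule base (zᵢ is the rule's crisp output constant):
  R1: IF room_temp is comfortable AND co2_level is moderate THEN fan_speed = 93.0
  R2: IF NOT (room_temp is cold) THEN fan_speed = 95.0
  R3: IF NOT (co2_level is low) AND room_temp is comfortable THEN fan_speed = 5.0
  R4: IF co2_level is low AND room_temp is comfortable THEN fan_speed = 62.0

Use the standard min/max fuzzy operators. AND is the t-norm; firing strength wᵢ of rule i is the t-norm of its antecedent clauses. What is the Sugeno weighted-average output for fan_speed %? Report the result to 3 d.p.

R1 (z=93.0): comfortable=0.92, moderate=0.85; AND[min(a, b)] → w = 0.85
R2 (z=95.0): ¬cold=1−0.52=0.48 → w = 0.48
R3 (z=5.0): ¬low=1−0.35=0.65, comfortable=0.92; AND[min(a, b)] → w = 0.65
R4 (z=62.0): low=0.35, comfortable=0.92; AND[min(a, b)] → w = 0.35
Weighted average = (0.85·93.0 + 0.48·95.0 + 0.65·5.0 + 0.35·62.0) / (0.85 + 0.48 + 0.65 + 0.35)
  = 149.6000 / 2.3300 = 64.206

64.206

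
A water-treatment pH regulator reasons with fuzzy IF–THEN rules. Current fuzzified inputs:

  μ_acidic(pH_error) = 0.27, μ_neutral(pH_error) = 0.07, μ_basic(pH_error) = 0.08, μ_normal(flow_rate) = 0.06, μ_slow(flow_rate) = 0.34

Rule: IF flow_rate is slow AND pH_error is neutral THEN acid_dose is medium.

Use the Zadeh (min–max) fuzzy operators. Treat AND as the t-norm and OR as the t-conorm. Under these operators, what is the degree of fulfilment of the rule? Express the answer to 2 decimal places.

0.07

firing strength: slow=0.34, neutral=0.07; AND[min(a, b)] → w = 0.07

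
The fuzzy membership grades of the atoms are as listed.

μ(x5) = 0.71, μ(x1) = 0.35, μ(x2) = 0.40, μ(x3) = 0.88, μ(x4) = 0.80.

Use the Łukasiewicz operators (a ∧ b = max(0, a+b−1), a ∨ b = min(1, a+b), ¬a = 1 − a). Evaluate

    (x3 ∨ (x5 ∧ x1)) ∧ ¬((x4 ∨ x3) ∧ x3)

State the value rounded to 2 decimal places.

0.06

x5 ∧ x1 = max(0, a+b−1) on (0.71, 0.35) = 0.06
x3 ∨ (x5 ∧ x1) = min(1, a+b) on (0.88, 0.06) = 0.94
x4 ∨ x3 = min(1, a+b) on (0.80, 0.88) = 1.00
(x4 ∨ x3) ∧ x3 = max(0, a+b−1) on (1.00, 0.88) = 0.88
¬((x4 ∨ x3) ∧ x3) = 1 − 0.88 = 0.12
(x3 ∨ (x5 ∧ x1)) ∧ ¬((x4 ∨ x3) ∧ x3) = max(0, a+b−1) on (0.94, 0.12) = 0.06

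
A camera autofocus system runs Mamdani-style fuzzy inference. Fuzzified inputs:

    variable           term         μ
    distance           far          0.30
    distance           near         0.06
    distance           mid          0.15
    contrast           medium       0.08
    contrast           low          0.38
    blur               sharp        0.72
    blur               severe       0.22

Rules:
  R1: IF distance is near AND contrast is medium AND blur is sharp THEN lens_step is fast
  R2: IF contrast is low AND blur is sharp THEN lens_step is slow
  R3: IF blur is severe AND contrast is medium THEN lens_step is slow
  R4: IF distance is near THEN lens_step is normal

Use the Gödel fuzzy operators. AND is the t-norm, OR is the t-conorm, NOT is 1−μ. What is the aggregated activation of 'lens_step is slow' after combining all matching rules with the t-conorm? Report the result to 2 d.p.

R1: near=0.06, medium=0.08, sharp=0.72; AND[min(a, b)] → w = 0.06
R2: low=0.38, sharp=0.72; AND[min(a, b)] → w = 0.38
R3: severe=0.22, medium=0.08; AND[min(a, b)] → w = 0.08
R4: near=0.06 → w = 0.06
Rules with consequent 'slow': {R2, R3} → strengths 0.38, 0.08
Aggregate via t-conorm [max(a, b)]: 0.38

0.38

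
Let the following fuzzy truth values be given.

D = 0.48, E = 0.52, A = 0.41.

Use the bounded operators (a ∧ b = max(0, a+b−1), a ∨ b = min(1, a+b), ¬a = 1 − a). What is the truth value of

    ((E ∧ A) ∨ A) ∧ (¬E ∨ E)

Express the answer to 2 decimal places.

0.41

E ∧ A = max(0, a+b−1) on (0.52, 0.41) = 0.00
(E ∧ A) ∨ A = min(1, a+b) on (0.00, 0.41) = 0.41
¬E = 1 − 0.52 = 0.48
¬E ∨ E = min(1, a+b) on (0.48, 0.52) = 1.00
((E ∧ A) ∨ A) ∧ (¬E ∨ E) = max(0, a+b−1) on (0.41, 1.00) = 0.41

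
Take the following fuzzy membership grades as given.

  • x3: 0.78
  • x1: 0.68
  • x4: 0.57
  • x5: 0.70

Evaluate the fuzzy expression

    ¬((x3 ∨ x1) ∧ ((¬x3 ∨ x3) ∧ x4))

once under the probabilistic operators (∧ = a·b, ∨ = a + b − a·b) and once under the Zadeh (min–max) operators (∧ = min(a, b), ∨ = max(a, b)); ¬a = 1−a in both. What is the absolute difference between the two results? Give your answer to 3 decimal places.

0.131

Under probabilistic:
  x3 ∨ x1 = a + b − a·b on (0.7800, 0.6800) = 0.9296
  ¬x3 = 1 − 0.7800 = 0.2200
  ¬x3 ∨ x3 = a + b − a·b on (0.2200, 0.7800) = 0.8284
  (¬x3 ∨ x3) ∧ x4 = a·b on (0.8284, 0.5700) = 0.4722
  (x3 ∨ x1) ∧ ((¬x3 ∨ x3) ∧ x4) = a·b on (0.9296, 0.4722) = 0.4389
  ¬((x3 ∨ x1) ∧ ((¬x3 ∨ x3) ∧ x4)) = 1 − 0.4389 = 0.5611
  → value = 0.5611
Under Zadeh (min–max):
  x3 ∨ x1 = max(a, b) on (0.78, 0.68) = 0.78
  ¬x3 = 1 − 0.78 = 0.22
  ¬x3 ∨ x3 = max(a, b) on (0.22, 0.78) = 0.78
  (¬x3 ∨ x3) ∧ x4 = min(a, b) on (0.78, 0.57) = 0.57
  (x3 ∨ x1) ∧ ((¬x3 ∨ x3) ∧ x4) = min(a, b) on (0.78, 0.57) = 0.57
  ¬((x3 ∨ x1) ∧ ((¬x3 ∨ x3) ∧ x4)) = 1 − 0.57 = 0.43
  → value = 0.4300
|0.5611 − 0.4300| = 0.131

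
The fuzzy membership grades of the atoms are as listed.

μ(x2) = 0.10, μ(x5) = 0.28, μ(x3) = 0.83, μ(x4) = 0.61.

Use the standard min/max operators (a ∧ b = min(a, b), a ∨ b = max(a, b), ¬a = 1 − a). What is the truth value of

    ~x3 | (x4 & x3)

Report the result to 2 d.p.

~x3 = 1 − 0.83 = 0.17
x4 & x3 = min(a, b) on (0.61, 0.83) = 0.61
~x3 | (x4 & x3) = max(a, b) on (0.17, 0.61) = 0.61

0.61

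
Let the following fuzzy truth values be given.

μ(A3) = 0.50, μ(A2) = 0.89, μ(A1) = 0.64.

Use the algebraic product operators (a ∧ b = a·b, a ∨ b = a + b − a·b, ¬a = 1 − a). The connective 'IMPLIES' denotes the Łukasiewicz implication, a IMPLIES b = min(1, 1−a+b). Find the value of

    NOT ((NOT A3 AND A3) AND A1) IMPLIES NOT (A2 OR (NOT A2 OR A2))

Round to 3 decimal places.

NOT A3 = 1 − 0.5000 = 0.5000
NOT A3 AND A3 = a·b on (0.5000, 0.5000) = 0.2500
(NOT A3 AND A3) AND A1 = a·b on (0.2500, 0.6400) = 0.1600
NOT ((NOT A3 AND A3) AND A1) = 1 − 0.1600 = 0.8400
NOT A2 = 1 − 0.8900 = 0.1100
NOT A2 OR A2 = a + b − a·b on (0.1100, 0.8900) = 0.9021
A2 OR (NOT A2 OR A2) = a + b − a·b on (0.8900, 0.9021) = 0.9892
NOT (A2 OR (NOT A2 OR A2)) = 1 − 0.9892 = 0.0108
NOT ((NOT A3 AND A3) AND A1) IMPLIES NOT (A2 OR (NOT A2 OR A2))  [Łukasiewicz: min(1, 1−a+b)] with a=0.8400, b=0.0108 → 0.1708

0.171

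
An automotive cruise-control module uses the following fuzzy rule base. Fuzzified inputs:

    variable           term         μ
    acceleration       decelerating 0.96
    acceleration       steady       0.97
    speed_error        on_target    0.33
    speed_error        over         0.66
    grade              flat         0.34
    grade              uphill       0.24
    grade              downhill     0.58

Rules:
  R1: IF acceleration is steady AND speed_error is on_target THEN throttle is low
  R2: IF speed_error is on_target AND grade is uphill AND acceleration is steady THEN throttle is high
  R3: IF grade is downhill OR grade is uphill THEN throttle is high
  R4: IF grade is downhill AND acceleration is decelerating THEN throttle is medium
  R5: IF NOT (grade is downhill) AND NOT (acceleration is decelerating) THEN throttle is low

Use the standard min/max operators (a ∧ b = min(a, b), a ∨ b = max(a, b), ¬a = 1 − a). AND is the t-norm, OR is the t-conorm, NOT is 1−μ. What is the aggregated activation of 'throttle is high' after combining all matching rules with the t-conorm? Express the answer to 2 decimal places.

0.58

R1: steady=0.97, on_target=0.33; AND[min(a, b)] → w = 0.33
R2: on_target=0.33, uphill=0.24, steady=0.97; AND[min(a, b)] → w = 0.24
R3: downhill=0.58, uphill=0.24; OR[max(a, b)] → w = 0.58
R4: downhill=0.58, decelerating=0.96; AND[min(a, b)] → w = 0.58
R5: ¬downhill=1−0.58=0.42, ¬decelerating=1−0.96=0.04; AND[min(a, b)] → w = 0.04
Rules with consequent 'high': {R2, R3} → strengths 0.24, 0.58
Aggregate via t-conorm [max(a, b)]: 0.58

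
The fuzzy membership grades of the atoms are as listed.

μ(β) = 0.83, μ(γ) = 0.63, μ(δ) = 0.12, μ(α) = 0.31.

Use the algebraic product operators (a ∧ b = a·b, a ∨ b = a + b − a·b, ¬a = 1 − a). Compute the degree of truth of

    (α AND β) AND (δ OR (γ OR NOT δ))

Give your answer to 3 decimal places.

0.247

α AND β = a·b on (0.3100, 0.8300) = 0.2573
NOT δ = 1 − 0.1200 = 0.8800
γ OR NOT δ = a + b − a·b on (0.6300, 0.8800) = 0.9556
δ OR (γ OR NOT δ) = a + b − a·b on (0.1200, 0.9556) = 0.9609
(α AND β) AND (δ OR (γ OR NOT δ)) = a·b on (0.2573, 0.9609) = 0.2472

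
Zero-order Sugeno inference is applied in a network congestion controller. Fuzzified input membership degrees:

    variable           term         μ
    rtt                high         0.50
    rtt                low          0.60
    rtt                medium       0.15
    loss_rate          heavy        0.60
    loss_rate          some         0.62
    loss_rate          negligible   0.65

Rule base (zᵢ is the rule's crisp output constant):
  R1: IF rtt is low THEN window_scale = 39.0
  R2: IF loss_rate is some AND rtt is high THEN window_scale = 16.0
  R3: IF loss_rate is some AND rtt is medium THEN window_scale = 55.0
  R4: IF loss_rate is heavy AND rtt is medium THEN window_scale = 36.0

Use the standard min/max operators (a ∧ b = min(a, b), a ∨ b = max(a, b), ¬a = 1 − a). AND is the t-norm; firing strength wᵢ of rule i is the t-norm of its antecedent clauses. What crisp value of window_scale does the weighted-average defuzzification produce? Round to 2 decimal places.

R1 (z=39.0): low=0.60 → w = 0.60
R2 (z=16.0): some=0.62, high=0.50; AND[min(a, b)] → w = 0.50
R3 (z=55.0): some=0.62, medium=0.15; AND[min(a, b)] → w = 0.15
R4 (z=36.0): heavy=0.60, medium=0.15; AND[min(a, b)] → w = 0.15
Weighted average = (0.60·39.0 + 0.50·16.0 + 0.15·55.0 + 0.15·36.0) / (0.60 + 0.50 + 0.15 + 0.15)
  = 45.0500 / 1.4000 = 32.18

32.18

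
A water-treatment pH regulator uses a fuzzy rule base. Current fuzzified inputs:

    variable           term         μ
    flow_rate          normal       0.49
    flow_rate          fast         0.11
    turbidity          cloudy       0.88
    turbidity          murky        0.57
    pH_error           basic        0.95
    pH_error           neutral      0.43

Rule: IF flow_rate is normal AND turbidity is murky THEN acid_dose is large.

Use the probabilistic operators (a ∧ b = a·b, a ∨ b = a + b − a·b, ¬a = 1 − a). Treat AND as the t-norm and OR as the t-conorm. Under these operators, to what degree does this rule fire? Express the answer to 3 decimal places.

firing strength: normal=0.49, murky=0.57; AND[a·b] → w = 0.2793

0.279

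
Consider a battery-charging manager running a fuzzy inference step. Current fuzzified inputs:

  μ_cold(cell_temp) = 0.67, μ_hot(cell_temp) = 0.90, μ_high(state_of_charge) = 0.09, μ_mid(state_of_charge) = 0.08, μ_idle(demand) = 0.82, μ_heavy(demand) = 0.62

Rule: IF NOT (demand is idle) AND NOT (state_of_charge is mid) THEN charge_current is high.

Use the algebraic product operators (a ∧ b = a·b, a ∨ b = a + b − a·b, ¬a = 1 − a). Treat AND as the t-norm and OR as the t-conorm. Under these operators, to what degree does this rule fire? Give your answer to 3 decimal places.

firing strength: ¬idle=1−0.82=0.18, ¬mid=1−0.08=0.92; AND[a·b] → w = 0.1656

0.166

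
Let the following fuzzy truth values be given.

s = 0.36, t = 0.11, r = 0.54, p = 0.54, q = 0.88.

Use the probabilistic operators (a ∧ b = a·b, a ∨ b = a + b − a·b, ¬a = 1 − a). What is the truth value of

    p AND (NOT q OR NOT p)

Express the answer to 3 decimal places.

0.283

NOT q = 1 − 0.8800 = 0.1200
NOT p = 1 − 0.5400 = 0.4600
NOT q OR NOT p = a + b − a·b on (0.1200, 0.4600) = 0.5248
p AND (NOT q OR NOT p) = a·b on (0.5400, 0.5248) = 0.2834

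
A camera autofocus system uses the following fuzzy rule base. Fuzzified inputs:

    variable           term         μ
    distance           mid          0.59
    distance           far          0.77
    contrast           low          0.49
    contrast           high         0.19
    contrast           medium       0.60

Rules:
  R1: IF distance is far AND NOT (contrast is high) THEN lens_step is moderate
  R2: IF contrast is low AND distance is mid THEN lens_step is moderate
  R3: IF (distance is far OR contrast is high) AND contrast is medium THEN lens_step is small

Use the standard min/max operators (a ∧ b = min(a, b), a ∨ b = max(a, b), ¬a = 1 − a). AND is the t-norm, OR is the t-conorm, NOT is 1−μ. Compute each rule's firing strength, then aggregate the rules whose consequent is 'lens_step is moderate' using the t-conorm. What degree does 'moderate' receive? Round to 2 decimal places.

0.77

R1: far=0.77, ¬high=1−0.19=0.81; AND[min(a, b)] → w = 0.77
R2: low=0.49, mid=0.59; AND[min(a, b)] → w = 0.49
R3: (far=0.77 OR high=0.19) = 0.77; AND[min(a, b)] with medium=0.60 → w = 0.60
Rules with consequent 'moderate': {R1, R2} → strengths 0.77, 0.49
Aggregate via t-conorm [max(a, b)]: 0.77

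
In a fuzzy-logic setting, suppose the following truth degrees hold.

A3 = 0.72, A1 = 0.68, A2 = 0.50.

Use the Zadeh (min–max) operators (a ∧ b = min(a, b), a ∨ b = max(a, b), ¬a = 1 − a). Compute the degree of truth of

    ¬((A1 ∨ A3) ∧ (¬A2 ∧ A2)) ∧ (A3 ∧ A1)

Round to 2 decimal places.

A1 ∨ A3 = max(a, b) on (0.68, 0.72) = 0.72
¬A2 = 1 − 0.50 = 0.50
¬A2 ∧ A2 = min(a, b) on (0.50, 0.50) = 0.50
(A1 ∨ A3) ∧ (¬A2 ∧ A2) = min(a, b) on (0.72, 0.50) = 0.50
¬((A1 ∨ A3) ∧ (¬A2 ∧ A2)) = 1 − 0.50 = 0.50
A3 ∧ A1 = min(a, b) on (0.72, 0.68) = 0.68
¬((A1 ∨ A3) ∧ (¬A2 ∧ A2)) ∧ (A3 ∧ A1) = min(a, b) on (0.50, 0.68) = 0.50

0.50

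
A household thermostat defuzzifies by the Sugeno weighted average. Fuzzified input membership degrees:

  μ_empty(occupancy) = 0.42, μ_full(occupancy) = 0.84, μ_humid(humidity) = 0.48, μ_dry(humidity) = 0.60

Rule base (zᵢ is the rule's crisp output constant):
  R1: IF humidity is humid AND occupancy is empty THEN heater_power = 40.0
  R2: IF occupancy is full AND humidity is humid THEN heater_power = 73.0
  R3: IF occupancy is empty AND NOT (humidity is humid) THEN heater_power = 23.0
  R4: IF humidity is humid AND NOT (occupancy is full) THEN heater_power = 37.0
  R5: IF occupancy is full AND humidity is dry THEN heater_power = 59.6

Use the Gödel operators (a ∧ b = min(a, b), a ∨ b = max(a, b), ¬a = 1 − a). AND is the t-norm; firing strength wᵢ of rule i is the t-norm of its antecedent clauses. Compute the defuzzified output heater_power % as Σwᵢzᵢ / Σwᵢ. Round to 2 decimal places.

R1 (z=40.0): humid=0.48, empty=0.42; AND[min(a, b)] → w = 0.42
R2 (z=73.0): full=0.84, humid=0.48; AND[min(a, b)] → w = 0.48
R3 (z=23.0): empty=0.42, ¬humid=1−0.48=0.52; AND[min(a, b)] → w = 0.42
R4 (z=37.0): humid=0.48, ¬full=1−0.84=0.16; AND[min(a, b)] → w = 0.16
R5 (z=59.6): full=0.84, dry=0.60; AND[min(a, b)] → w = 0.60
Weighted average = (0.42·40.0 + 0.48·73.0 + 0.42·23.0 + 0.16·37.0 + 0.60·59.6) / (0.42 + 0.48 + 0.42 + 0.16 + 0.60)
  = 103.1800 / 2.0800 = 49.61

49.61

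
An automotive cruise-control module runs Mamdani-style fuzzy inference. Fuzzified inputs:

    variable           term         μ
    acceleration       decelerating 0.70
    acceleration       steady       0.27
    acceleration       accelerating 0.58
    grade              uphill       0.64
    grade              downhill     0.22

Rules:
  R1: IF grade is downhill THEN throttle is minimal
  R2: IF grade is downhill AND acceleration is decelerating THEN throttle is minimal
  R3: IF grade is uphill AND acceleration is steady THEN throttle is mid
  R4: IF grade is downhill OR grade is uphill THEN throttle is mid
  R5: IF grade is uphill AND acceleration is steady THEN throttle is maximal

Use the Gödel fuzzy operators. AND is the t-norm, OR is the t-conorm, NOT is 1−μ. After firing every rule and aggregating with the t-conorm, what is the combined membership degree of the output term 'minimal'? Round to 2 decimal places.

R1: downhill=0.22 → w = 0.22
R2: downhill=0.22, decelerating=0.70; AND[min(a, b)] → w = 0.22
R3: uphill=0.64, steady=0.27; AND[min(a, b)] → w = 0.27
R4: downhill=0.22, uphill=0.64; OR[max(a, b)] → w = 0.64
R5: uphill=0.64, steady=0.27; AND[min(a, b)] → w = 0.27
Rules with consequent 'minimal': {R1, R2} → strengths 0.22, 0.22
Aggregate via t-conorm [max(a, b)]: 0.22

0.22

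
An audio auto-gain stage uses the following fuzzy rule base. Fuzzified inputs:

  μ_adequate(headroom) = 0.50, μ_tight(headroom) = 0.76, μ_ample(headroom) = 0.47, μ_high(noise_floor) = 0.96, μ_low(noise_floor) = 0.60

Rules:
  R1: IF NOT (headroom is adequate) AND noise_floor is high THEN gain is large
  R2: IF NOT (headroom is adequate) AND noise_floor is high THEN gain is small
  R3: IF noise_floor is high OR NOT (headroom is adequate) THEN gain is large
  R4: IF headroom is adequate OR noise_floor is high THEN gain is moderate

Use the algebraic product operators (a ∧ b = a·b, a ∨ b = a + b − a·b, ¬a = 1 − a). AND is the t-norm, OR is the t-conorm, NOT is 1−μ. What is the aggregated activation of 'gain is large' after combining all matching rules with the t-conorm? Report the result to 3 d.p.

R1: ¬adequate=1−0.50=0.50, high=0.96; AND[a·b] → w = 0.4800
R2: ¬adequate=1−0.50=0.50, high=0.96; AND[a·b] → w = 0.4800
R3: high=0.96, ¬adequate=1−0.50=0.50; OR[a + b − a·b] → w = 0.9800
R4: adequate=0.50, high=0.96; OR[a + b − a·b] → w = 0.9800
Rules with consequent 'large': {R1, R3} → strengths 0.4800, 0.9800
Aggregate via t-conorm [a + b − a·b]: 0.9896

0.990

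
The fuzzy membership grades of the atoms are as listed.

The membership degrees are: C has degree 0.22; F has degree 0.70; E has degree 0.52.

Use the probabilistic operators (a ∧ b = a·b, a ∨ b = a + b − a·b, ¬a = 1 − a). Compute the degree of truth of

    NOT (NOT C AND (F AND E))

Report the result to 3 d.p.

NOT C = 1 − 0.2200 = 0.7800
F AND E = a·b on (0.7000, 0.5200) = 0.3640
NOT C AND (F AND E) = a·b on (0.7800, 0.3640) = 0.2839
NOT (NOT C AND (F AND E)) = 1 − 0.2839 = 0.7161

0.716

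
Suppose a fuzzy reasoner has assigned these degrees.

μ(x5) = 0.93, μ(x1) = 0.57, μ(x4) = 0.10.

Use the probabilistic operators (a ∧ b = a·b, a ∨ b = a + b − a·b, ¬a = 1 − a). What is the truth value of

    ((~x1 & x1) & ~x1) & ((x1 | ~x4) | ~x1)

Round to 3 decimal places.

0.103

~x1 = 1 − 0.5700 = 0.4300
~x1 & x1 = a·b on (0.4300, 0.5700) = 0.2451
~x1 = 1 − 0.5700 = 0.4300
(~x1 & x1) & ~x1 = a·b on (0.2451, 0.4300) = 0.1054
~x4 = 1 − 0.1000 = 0.9000
x1 | ~x4 = a + b − a·b on (0.5700, 0.9000) = 0.9570
~x1 = 1 − 0.5700 = 0.4300
(x1 | ~x4) | ~x1 = a + b − a·b on (0.9570, 0.4300) = 0.9755
((~x1 & x1) & ~x1) & ((x1 | ~x4) | ~x1) = a·b on (0.1054, 0.9755) = 0.1028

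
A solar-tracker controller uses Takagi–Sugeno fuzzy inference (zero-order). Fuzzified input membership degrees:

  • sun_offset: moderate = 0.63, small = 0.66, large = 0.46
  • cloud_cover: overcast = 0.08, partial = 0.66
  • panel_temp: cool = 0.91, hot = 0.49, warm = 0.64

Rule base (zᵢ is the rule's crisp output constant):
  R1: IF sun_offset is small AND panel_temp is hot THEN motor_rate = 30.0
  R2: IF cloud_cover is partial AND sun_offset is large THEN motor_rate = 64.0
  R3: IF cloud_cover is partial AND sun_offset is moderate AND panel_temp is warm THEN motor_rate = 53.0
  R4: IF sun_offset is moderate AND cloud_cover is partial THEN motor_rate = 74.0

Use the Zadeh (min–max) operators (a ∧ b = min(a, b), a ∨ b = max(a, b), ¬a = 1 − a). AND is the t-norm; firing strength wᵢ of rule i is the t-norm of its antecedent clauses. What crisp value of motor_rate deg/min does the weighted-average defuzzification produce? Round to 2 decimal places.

R1 (z=30.0): small=0.66, hot=0.49; AND[min(a, b)] → w = 0.49
R2 (z=64.0): partial=0.66, large=0.46; AND[min(a, b)] → w = 0.46
R3 (z=53.0): partial=0.66, moderate=0.63, warm=0.64; AND[min(a, b)] → w = 0.63
R4 (z=74.0): moderate=0.63, partial=0.66; AND[min(a, b)] → w = 0.63
Weighted average = (0.49·30.0 + 0.46·64.0 + 0.63·53.0 + 0.63·74.0) / (0.49 + 0.46 + 0.63 + 0.63)
  = 124.1500 / 2.2100 = 56.18

56.18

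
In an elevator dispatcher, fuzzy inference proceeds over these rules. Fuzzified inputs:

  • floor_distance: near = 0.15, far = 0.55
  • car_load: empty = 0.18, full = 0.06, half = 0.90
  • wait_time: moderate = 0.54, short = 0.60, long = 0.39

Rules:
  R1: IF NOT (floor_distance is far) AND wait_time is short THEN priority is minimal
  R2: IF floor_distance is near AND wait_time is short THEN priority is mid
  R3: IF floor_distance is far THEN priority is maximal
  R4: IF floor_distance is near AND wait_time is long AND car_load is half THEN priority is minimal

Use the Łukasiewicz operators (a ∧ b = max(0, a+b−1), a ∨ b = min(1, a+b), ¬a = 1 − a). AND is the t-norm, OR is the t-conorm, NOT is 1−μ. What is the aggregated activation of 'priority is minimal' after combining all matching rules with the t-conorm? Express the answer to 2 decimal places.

R1: ¬far=1−0.55=0.45, short=0.60; AND[max(0, a+b−1)] → w = 0.05
R2: near=0.15, short=0.60; AND[max(0, a+b−1)] → w = 0.00
R3: far=0.55 → w = 0.55
R4: near=0.15, long=0.39, half=0.90; AND[max(0, a+b−1)] → w = 0.00
Rules with consequent 'minimal': {R1, R4} → strengths 0.05, 0.00
Aggregate via t-conorm [min(1, a+b)]: 0.05

0.05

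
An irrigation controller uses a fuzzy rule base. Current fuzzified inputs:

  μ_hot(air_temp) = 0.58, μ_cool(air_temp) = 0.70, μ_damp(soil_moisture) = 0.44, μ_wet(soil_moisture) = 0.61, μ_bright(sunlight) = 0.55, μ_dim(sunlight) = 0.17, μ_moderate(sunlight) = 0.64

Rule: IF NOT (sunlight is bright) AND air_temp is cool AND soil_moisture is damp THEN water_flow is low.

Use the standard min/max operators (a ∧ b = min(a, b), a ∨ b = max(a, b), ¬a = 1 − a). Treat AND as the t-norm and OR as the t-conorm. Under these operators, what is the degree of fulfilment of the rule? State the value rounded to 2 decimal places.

0.44

firing strength: ¬bright=1−0.55=0.45, cool=0.70, damp=0.44; AND[min(a, b)] → w = 0.44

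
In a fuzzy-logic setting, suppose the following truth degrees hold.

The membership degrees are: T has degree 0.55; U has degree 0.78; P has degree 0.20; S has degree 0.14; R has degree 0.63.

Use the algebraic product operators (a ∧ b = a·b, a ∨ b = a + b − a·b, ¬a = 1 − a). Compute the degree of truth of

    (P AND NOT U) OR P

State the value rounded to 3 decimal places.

NOT U = 1 − 0.7800 = 0.2200
P AND NOT U = a·b on (0.2000, 0.2200) = 0.0440
(P AND NOT U) OR P = a + b − a·b on (0.0440, 0.2000) = 0.2352

0.235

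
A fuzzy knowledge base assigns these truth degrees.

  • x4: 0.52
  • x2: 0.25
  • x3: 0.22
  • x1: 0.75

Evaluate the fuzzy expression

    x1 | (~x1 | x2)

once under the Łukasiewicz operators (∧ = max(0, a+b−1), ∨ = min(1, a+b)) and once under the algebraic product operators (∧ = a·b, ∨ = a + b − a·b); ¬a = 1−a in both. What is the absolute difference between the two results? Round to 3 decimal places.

Under Łukasiewicz:
  ~x1 = 1 − 0.75 = 0.25
  ~x1 | x2 = min(1, a+b) on (0.25, 0.25) = 0.50
  x1 | (~x1 | x2) = min(1, a+b) on (0.75, 0.50) = 1.00
  → value = 1.0000
Under algebraic product:
  ~x1 = 1 − 0.7500 = 0.2500
  ~x1 | x2 = a + b − a·b on (0.2500, 0.2500) = 0.4375
  x1 | (~x1 | x2) = a + b − a·b on (0.7500, 0.4375) = 0.8594
  → value = 0.8594
|1.0000 − 0.8594| = 0.141

0.141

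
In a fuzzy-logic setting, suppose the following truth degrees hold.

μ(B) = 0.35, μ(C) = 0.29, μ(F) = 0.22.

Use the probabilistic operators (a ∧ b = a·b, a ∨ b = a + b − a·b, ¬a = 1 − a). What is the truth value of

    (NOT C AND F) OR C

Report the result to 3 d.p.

NOT C = 1 − 0.2900 = 0.7100
NOT C AND F = a·b on (0.7100, 0.2200) = 0.1562
(NOT C AND F) OR C = a + b − a·b on (0.1562, 0.2900) = 0.4009

0.401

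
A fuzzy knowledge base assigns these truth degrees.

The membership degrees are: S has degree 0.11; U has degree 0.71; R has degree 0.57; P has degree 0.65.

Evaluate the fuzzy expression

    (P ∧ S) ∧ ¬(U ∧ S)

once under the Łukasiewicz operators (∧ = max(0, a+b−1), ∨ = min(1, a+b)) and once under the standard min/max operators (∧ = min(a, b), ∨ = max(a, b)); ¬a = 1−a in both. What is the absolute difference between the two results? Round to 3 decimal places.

0.110

Under Łukasiewicz:
  P ∧ S = max(0, a+b−1) on (0.65, 0.11) = 0.00
  U ∧ S = max(0, a+b−1) on (0.71, 0.11) = 0.00
  ¬(U ∧ S) = 1 − 0.00 = 1.00
  (P ∧ S) ∧ ¬(U ∧ S) = max(0, a+b−1) on (0.00, 1.00) = 0.00
  → value = 0.0000
Under standard min/max:
  P ∧ S = min(a, b) on (0.65, 0.11) = 0.11
  U ∧ S = min(a, b) on (0.71, 0.11) = 0.11
  ¬(U ∧ S) = 1 − 0.11 = 0.89
  (P ∧ S) ∧ ¬(U ∧ S) = min(a, b) on (0.11, 0.89) = 0.11
  → value = 0.1100
|0.0000 − 0.1100| = 0.110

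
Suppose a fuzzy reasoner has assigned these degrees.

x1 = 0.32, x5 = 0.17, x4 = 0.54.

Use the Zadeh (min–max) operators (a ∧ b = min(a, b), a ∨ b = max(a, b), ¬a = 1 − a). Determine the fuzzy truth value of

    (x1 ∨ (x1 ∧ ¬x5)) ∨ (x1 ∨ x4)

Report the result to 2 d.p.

0.54

¬x5 = 1 − 0.17 = 0.83
x1 ∧ ¬x5 = min(a, b) on (0.32, 0.83) = 0.32
x1 ∨ (x1 ∧ ¬x5) = max(a, b) on (0.32, 0.32) = 0.32
x1 ∨ x4 = max(a, b) on (0.32, 0.54) = 0.54
(x1 ∨ (x1 ∧ ¬x5)) ∨ (x1 ∨ x4) = max(a, b) on (0.32, 0.54) = 0.54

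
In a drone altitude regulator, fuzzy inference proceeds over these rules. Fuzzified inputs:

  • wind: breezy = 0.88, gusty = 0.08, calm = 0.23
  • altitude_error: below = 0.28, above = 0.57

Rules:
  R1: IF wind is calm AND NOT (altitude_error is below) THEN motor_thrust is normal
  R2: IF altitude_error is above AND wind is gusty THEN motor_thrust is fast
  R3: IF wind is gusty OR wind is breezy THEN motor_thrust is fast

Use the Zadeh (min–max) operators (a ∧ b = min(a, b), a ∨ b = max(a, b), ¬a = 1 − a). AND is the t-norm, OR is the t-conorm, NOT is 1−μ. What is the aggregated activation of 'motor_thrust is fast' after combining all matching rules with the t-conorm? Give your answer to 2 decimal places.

R1: calm=0.23, ¬below=1−0.28=0.72; AND[min(a, b)] → w = 0.23
R2: above=0.57, gusty=0.08; AND[min(a, b)] → w = 0.08
R3: gusty=0.08, breezy=0.88; OR[max(a, b)] → w = 0.88
Rules with consequent 'fast': {R2, R3} → strengths 0.08, 0.88
Aggregate via t-conorm [max(a, b)]: 0.88

0.88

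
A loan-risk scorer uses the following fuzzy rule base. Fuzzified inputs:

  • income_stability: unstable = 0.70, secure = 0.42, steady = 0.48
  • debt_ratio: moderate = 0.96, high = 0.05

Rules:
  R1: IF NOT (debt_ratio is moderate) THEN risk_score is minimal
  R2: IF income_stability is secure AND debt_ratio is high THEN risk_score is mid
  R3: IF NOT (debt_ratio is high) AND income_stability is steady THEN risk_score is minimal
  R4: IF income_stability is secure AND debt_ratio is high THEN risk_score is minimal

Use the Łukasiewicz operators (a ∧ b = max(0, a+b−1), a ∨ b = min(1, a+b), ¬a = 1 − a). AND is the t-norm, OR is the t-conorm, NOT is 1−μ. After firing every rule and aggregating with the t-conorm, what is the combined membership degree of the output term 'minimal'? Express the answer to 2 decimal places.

0.47

R1: ¬moderate=1−0.96=0.04 → w = 0.04
R2: secure=0.42, high=0.05; AND[max(0, a+b−1)] → w = 0.00
R3: ¬high=1−0.05=0.95, steady=0.48; AND[max(0, a+b−1)] → w = 0.43
R4: secure=0.42, high=0.05; AND[max(0, a+b−1)] → w = 0.00
Rules with consequent 'minimal': {R1, R3, R4} → strengths 0.04, 0.43, 0.00
Aggregate via t-conorm [min(1, a+b)]: 0.47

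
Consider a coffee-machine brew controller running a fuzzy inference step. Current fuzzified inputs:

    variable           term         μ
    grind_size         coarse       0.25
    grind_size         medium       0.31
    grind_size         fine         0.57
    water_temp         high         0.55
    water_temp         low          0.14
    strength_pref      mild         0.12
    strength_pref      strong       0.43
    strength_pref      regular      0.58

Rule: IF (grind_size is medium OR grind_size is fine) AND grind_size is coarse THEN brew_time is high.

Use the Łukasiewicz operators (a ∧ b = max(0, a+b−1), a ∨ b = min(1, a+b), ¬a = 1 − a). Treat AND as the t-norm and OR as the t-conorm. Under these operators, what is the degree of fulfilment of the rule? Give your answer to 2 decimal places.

firing strength: (medium=0.31 OR fine=0.57) = 0.88; AND[max(0, a+b−1)] with coarse=0.25 → w = 0.13

0.13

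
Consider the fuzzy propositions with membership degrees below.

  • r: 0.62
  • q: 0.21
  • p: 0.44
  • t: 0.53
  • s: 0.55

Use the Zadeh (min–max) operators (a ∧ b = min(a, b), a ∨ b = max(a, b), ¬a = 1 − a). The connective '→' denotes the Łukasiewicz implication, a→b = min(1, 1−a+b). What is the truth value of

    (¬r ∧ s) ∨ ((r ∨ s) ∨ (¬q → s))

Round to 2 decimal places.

0.76

¬r = 1 − 0.62 = 0.38
¬r ∧ s = min(a, b) on (0.38, 0.55) = 0.38
r ∨ s = max(a, b) on (0.62, 0.55) = 0.62
¬q = 1 − 0.21 = 0.79
¬q → s  [Łukasiewicz: min(1, 1−a+b)] with a=0.79, b=0.55 → 0.76
(r ∨ s) ∨ (¬q → s) = max(a, b) on (0.62, 0.76) = 0.76
(¬r ∧ s) ∨ ((r ∨ s) ∨ (¬q → s)) = max(a, b) on (0.38, 0.76) = 0.76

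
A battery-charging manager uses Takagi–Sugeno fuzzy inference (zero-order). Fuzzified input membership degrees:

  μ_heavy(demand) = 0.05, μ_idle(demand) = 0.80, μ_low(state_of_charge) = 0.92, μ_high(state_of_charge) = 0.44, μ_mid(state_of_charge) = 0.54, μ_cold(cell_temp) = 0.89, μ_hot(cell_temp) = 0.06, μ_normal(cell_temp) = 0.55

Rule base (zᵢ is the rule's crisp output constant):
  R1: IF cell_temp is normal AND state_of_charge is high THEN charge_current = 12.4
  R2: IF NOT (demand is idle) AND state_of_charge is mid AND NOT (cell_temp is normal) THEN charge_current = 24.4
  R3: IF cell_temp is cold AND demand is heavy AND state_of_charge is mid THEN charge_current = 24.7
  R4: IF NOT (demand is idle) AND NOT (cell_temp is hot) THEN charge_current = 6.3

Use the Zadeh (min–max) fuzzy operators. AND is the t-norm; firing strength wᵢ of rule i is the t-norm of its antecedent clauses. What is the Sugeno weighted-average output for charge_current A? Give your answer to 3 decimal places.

R1 (z=12.4): normal=0.55, high=0.44; AND[min(a, b)] → w = 0.44
R2 (z=24.4): ¬idle=1−0.80=0.20, mid=0.54, ¬normal=1−0.55=0.45; AND[min(a, b)] → w = 0.20
R3 (z=24.7): cold=0.89, heavy=0.05, mid=0.54; AND[min(a, b)] → w = 0.05
R4 (z=6.3): ¬idle=1−0.80=0.20, ¬hot=1−0.06=0.94; AND[min(a, b)] → w = 0.20
Weighted average = (0.44·12.4 + 0.20·24.4 + 0.05·24.7 + 0.20·6.3) / (0.44 + 0.20 + 0.05 + 0.20)
  = 12.8310 / 0.8900 = 14.417

14.417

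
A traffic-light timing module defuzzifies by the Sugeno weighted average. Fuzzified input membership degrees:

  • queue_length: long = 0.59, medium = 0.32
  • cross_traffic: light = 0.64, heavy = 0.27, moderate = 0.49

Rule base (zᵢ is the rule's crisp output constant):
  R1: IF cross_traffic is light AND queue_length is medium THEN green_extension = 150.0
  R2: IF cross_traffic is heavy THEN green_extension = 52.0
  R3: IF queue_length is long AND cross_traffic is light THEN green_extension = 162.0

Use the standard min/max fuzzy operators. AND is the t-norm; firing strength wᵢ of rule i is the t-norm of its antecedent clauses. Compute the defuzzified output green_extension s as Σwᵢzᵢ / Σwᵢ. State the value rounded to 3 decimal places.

133.576

R1 (z=150.0): light=0.64, medium=0.32; AND[min(a, b)] → w = 0.32
R2 (z=52.0): heavy=0.27 → w = 0.27
R3 (z=162.0): long=0.59, light=0.64; AND[min(a, b)] → w = 0.59
Weighted average = (0.32·150.0 + 0.27·52.0 + 0.59·162.0) / (0.32 + 0.27 + 0.59)
  = 157.6200 / 1.1800 = 133.576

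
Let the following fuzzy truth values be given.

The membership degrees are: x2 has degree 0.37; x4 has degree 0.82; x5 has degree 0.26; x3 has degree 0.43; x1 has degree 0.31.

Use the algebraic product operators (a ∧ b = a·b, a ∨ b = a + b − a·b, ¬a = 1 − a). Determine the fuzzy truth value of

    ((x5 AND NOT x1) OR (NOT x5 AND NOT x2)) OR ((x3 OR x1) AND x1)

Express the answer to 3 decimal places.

0.644

NOT x1 = 1 − 0.3100 = 0.6900
x5 AND NOT x1 = a·b on (0.2600, 0.6900) = 0.1794
NOT x5 = 1 − 0.2600 = 0.7400
NOT x2 = 1 − 0.3700 = 0.6300
NOT x5 AND NOT x2 = a·b on (0.7400, 0.6300) = 0.4662
(x5 AND NOT x1) OR (NOT x5 AND NOT x2) = a + b − a·b on (0.1794, 0.4662) = 0.5620
x3 OR x1 = a + b − a·b on (0.4300, 0.3100) = 0.6067
(x3 OR x1) AND x1 = a·b on (0.6067, 0.3100) = 0.1881
((x5 AND NOT x1) OR (NOT x5 AND NOT x2)) OR ((x3 OR x1) AND x1) = a + b − a·b on (0.5620, 0.1881) = 0.6443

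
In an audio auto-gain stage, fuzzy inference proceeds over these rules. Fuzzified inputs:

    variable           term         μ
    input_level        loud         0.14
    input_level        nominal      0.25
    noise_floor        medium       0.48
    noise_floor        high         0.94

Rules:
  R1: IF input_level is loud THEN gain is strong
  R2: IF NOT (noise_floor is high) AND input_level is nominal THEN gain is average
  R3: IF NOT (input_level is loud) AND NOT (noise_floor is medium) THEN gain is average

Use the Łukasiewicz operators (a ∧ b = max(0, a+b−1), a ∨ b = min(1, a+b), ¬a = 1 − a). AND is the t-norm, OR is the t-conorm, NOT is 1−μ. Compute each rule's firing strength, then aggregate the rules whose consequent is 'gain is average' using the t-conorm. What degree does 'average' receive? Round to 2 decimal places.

R1: loud=0.14 → w = 0.14
R2: ¬high=1−0.94=0.06, nominal=0.25; AND[max(0, a+b−1)] → w = 0.00
R3: ¬loud=1−0.14=0.86, ¬medium=1−0.48=0.52; AND[max(0, a+b−1)] → w = 0.38
Rules with consequent 'average': {R2, R3} → strengths 0.00, 0.38
Aggregate via t-conorm [min(1, a+b)]: 0.38

0.38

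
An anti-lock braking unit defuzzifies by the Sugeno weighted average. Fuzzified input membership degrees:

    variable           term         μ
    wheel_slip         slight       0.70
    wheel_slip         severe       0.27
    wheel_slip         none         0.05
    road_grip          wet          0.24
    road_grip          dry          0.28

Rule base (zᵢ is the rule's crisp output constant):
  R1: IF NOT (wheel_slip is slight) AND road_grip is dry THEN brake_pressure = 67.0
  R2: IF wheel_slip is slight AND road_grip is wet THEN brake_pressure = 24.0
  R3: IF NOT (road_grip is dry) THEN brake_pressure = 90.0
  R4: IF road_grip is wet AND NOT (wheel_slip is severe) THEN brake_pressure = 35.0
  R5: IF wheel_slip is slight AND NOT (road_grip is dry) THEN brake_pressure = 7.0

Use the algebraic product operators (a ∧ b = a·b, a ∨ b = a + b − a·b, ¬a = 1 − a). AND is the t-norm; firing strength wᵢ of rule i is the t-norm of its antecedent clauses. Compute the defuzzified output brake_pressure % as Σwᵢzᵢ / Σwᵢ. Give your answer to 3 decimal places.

50.945

R1 (z=67.0): ¬slight=1−0.70=0.30, dry=0.28; AND[a·b] → w = 0.0840
R2 (z=24.0): slight=0.70, wet=0.24; AND[a·b] → w = 0.1680
R3 (z=90.0): ¬dry=1−0.28=0.72 → w = 0.7200
R4 (z=35.0): wet=0.24, ¬severe=1−0.27=0.73; AND[a·b] → w = 0.1752
R5 (z=7.0): slight=0.70, ¬dry=1−0.28=0.72; AND[a·b] → w = 0.5040
Weighted average = (0.0840·67.0 + 0.1680·24.0 + 0.7200·90.0 + 0.1752·35.0 + 0.5040·7.0) / (0.0840 + 0.1680 + 0.7200 + 0.1752 + 0.5040)
  = 84.1200 / 1.6512 = 50.945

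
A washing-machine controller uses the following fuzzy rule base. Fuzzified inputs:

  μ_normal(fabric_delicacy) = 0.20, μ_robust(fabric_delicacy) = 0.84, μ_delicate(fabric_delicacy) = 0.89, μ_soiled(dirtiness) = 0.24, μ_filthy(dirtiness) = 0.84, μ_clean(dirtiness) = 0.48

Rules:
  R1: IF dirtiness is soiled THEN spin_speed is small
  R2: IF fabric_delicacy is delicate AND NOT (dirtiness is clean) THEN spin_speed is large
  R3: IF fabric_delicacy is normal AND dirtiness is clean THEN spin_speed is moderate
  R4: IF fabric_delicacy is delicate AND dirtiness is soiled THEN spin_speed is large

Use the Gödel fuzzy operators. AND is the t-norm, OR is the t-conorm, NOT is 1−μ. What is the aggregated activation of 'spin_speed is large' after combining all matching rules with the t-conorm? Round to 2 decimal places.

R1: soiled=0.24 → w = 0.24
R2: delicate=0.89, ¬clean=1−0.48=0.52; AND[min(a, b)] → w = 0.52
R3: normal=0.20, clean=0.48; AND[min(a, b)] → w = 0.20
R4: delicate=0.89, soiled=0.24; AND[min(a, b)] → w = 0.24
Rules with consequent 'large': {R2, R4} → strengths 0.52, 0.24
Aggregate via t-conorm [max(a, b)]: 0.52

0.52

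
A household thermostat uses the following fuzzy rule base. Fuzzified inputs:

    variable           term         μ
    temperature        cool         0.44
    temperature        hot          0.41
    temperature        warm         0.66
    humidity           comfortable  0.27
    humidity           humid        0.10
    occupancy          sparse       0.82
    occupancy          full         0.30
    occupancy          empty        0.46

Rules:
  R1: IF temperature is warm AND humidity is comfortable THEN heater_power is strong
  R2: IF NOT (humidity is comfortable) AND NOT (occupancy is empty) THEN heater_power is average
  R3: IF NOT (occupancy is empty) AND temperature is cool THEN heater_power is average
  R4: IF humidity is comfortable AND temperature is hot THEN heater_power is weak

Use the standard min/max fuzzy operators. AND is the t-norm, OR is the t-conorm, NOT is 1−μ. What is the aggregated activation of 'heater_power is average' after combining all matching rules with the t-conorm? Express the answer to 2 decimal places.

0.54

R1: warm=0.66, comfortable=0.27; AND[min(a, b)] → w = 0.27
R2: ¬comfortable=1−0.27=0.73, ¬empty=1−0.46=0.54; AND[min(a, b)] → w = 0.54
R3: ¬empty=1−0.46=0.54, cool=0.44; AND[min(a, b)] → w = 0.44
R4: comfortable=0.27, hot=0.41; AND[min(a, b)] → w = 0.27
Rules with consequent 'average': {R2, R3} → strengths 0.54, 0.44
Aggregate via t-conorm [max(a, b)]: 0.54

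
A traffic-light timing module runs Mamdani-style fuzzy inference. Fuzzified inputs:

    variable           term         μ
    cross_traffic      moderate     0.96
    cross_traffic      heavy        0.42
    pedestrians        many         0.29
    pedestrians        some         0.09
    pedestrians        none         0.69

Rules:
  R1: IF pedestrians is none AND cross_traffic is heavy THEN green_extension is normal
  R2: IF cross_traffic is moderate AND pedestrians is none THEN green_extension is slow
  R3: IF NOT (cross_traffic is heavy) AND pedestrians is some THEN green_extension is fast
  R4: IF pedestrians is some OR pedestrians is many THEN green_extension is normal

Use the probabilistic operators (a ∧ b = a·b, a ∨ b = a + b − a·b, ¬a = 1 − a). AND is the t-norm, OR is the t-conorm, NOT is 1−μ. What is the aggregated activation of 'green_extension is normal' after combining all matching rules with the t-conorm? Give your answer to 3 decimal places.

R1: none=0.69, heavy=0.42; AND[a·b] → w = 0.2898
R2: moderate=0.96, none=0.69; AND[a·b] → w = 0.6624
R3: ¬heavy=1−0.42=0.58, some=0.09; AND[a·b] → w = 0.0522
R4: some=0.09, many=0.29; OR[a + b − a·b] → w = 0.3539
Rules with consequent 'normal': {R1, R4} → strengths 0.2898, 0.3539
Aggregate via t-conorm [a + b − a·b]: 0.5411

0.541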